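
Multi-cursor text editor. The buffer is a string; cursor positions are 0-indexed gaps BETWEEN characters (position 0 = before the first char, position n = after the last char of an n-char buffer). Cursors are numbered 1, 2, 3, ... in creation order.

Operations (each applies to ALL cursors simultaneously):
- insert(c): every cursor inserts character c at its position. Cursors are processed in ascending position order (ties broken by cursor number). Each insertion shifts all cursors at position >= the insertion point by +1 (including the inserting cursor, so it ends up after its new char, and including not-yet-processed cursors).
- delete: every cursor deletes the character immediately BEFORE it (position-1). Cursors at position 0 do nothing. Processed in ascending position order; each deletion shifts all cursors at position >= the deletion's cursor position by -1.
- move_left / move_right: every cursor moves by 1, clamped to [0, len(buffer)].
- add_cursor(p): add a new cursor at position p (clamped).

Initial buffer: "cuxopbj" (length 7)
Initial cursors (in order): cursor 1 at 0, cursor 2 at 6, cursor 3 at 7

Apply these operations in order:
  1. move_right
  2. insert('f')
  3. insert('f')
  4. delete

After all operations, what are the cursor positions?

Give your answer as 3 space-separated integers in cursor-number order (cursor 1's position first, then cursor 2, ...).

After op 1 (move_right): buffer="cuxopbj" (len 7), cursors c1@1 c2@7 c3@7, authorship .......
After op 2 (insert('f')): buffer="cfuxopbjff" (len 10), cursors c1@2 c2@10 c3@10, authorship .1......23
After op 3 (insert('f')): buffer="cffuxopbjffff" (len 13), cursors c1@3 c2@13 c3@13, authorship .11......2323
After op 4 (delete): buffer="cfuxopbjff" (len 10), cursors c1@2 c2@10 c3@10, authorship .1......23

Answer: 2 10 10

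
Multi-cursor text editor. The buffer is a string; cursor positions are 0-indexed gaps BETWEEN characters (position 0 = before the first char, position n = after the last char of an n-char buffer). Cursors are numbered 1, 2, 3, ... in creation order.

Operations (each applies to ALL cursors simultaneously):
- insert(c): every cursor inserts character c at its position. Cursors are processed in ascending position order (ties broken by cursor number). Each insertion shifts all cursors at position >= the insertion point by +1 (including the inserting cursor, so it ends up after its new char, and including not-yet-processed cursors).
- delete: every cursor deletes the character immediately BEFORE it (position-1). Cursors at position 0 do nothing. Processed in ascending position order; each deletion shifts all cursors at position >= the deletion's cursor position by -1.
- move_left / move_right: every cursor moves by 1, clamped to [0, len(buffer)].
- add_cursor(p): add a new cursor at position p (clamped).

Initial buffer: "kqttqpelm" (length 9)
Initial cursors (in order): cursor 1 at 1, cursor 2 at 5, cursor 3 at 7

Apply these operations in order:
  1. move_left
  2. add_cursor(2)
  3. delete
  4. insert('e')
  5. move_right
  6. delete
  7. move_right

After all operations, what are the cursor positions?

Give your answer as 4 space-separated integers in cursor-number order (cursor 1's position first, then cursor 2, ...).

Answer: 2 4 5 3

Derivation:
After op 1 (move_left): buffer="kqttqpelm" (len 9), cursors c1@0 c2@4 c3@6, authorship .........
After op 2 (add_cursor(2)): buffer="kqttqpelm" (len 9), cursors c1@0 c4@2 c2@4 c3@6, authorship .........
After op 3 (delete): buffer="ktqelm" (len 6), cursors c1@0 c4@1 c2@2 c3@3, authorship ......
After op 4 (insert('e')): buffer="eketeqeelm" (len 10), cursors c1@1 c4@3 c2@5 c3@7, authorship 1.4.2.3...
After op 5 (move_right): buffer="eketeqeelm" (len 10), cursors c1@2 c4@4 c2@6 c3@8, authorship 1.4.2.3...
After op 6 (delete): buffer="eeeelm" (len 6), cursors c1@1 c4@2 c2@3 c3@4, authorship 1423..
After op 7 (move_right): buffer="eeeelm" (len 6), cursors c1@2 c4@3 c2@4 c3@5, authorship 1423..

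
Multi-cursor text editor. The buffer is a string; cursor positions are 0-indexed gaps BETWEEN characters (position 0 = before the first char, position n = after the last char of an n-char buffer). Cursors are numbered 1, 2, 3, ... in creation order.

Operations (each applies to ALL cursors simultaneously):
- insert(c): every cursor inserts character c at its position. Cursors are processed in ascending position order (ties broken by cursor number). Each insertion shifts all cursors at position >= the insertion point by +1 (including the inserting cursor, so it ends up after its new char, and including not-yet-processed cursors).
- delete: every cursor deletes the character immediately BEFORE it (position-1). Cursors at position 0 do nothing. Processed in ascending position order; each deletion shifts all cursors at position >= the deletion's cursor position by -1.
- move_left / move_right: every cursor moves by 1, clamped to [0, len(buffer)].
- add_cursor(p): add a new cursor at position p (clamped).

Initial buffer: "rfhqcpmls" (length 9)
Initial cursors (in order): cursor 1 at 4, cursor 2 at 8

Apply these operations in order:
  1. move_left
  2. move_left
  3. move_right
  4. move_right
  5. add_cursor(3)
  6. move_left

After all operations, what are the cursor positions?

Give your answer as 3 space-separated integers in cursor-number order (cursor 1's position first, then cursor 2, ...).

After op 1 (move_left): buffer="rfhqcpmls" (len 9), cursors c1@3 c2@7, authorship .........
After op 2 (move_left): buffer="rfhqcpmls" (len 9), cursors c1@2 c2@6, authorship .........
After op 3 (move_right): buffer="rfhqcpmls" (len 9), cursors c1@3 c2@7, authorship .........
After op 4 (move_right): buffer="rfhqcpmls" (len 9), cursors c1@4 c2@8, authorship .........
After op 5 (add_cursor(3)): buffer="rfhqcpmls" (len 9), cursors c3@3 c1@4 c2@8, authorship .........
After op 6 (move_left): buffer="rfhqcpmls" (len 9), cursors c3@2 c1@3 c2@7, authorship .........

Answer: 3 7 2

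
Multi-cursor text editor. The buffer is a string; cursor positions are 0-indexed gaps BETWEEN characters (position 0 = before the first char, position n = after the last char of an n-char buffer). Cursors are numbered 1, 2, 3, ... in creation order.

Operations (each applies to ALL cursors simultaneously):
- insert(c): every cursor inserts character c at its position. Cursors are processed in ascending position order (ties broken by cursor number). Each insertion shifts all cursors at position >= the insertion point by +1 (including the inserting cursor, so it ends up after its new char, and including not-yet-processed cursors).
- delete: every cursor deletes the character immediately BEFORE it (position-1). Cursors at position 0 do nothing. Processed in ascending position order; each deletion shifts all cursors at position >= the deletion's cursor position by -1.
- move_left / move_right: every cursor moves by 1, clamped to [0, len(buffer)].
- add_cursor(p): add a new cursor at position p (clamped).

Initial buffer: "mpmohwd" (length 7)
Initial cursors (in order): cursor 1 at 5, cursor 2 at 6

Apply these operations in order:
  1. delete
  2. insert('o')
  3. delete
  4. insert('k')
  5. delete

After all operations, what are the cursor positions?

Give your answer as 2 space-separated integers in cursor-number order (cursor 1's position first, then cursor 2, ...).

After op 1 (delete): buffer="mpmod" (len 5), cursors c1@4 c2@4, authorship .....
After op 2 (insert('o')): buffer="mpmoood" (len 7), cursors c1@6 c2@6, authorship ....12.
After op 3 (delete): buffer="mpmod" (len 5), cursors c1@4 c2@4, authorship .....
After op 4 (insert('k')): buffer="mpmokkd" (len 7), cursors c1@6 c2@6, authorship ....12.
After op 5 (delete): buffer="mpmod" (len 5), cursors c1@4 c2@4, authorship .....

Answer: 4 4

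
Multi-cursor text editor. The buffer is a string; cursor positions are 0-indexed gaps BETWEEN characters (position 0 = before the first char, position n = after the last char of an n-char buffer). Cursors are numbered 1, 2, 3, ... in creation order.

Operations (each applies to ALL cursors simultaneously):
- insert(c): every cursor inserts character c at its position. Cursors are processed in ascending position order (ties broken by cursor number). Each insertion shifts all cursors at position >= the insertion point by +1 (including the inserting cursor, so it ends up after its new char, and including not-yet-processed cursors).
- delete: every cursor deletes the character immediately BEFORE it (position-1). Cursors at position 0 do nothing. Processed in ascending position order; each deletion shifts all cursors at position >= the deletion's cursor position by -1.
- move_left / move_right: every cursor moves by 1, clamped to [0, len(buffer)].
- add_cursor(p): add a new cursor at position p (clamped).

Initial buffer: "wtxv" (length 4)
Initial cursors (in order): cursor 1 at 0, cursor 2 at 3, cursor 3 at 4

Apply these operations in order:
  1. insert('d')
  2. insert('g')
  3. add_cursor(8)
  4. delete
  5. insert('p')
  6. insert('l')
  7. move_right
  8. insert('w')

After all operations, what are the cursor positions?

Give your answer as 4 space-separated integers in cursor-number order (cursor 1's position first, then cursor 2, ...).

After op 1 (insert('d')): buffer="dwtxdvd" (len 7), cursors c1@1 c2@5 c3@7, authorship 1...2.3
After op 2 (insert('g')): buffer="dgwtxdgvdg" (len 10), cursors c1@2 c2@7 c3@10, authorship 11...22.33
After op 3 (add_cursor(8)): buffer="dgwtxdgvdg" (len 10), cursors c1@2 c2@7 c4@8 c3@10, authorship 11...22.33
After op 4 (delete): buffer="dwtxdd" (len 6), cursors c1@1 c2@5 c4@5 c3@6, authorship 1...23
After op 5 (insert('p')): buffer="dpwtxdppdp" (len 10), cursors c1@2 c2@8 c4@8 c3@10, authorship 11...22433
After op 6 (insert('l')): buffer="dplwtxdpplldpl" (len 14), cursors c1@3 c2@11 c4@11 c3@14, authorship 111...22424333
After op 7 (move_right): buffer="dplwtxdpplldpl" (len 14), cursors c1@4 c2@12 c4@12 c3@14, authorship 111...22424333
After op 8 (insert('w')): buffer="dplwwtxdpplldwwplw" (len 18), cursors c1@5 c2@15 c4@15 c3@18, authorship 111.1..22424324333

Answer: 5 15 18 15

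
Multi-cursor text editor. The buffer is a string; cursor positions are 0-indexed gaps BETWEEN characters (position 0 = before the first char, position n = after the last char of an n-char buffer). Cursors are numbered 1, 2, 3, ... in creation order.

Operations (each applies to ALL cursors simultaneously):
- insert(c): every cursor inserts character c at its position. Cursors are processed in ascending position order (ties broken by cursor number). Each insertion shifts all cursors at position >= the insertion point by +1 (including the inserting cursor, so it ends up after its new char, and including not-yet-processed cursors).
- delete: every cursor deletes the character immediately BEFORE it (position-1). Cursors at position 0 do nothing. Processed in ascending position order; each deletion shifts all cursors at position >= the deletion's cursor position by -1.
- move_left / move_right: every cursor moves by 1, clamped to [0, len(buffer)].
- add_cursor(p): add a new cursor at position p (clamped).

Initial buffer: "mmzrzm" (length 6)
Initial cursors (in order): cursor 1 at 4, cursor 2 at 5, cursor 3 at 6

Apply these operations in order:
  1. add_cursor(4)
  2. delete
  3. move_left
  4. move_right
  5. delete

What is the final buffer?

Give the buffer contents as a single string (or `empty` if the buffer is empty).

Answer: empty

Derivation:
After op 1 (add_cursor(4)): buffer="mmzrzm" (len 6), cursors c1@4 c4@4 c2@5 c3@6, authorship ......
After op 2 (delete): buffer="mm" (len 2), cursors c1@2 c2@2 c3@2 c4@2, authorship ..
After op 3 (move_left): buffer="mm" (len 2), cursors c1@1 c2@1 c3@1 c4@1, authorship ..
After op 4 (move_right): buffer="mm" (len 2), cursors c1@2 c2@2 c3@2 c4@2, authorship ..
After op 5 (delete): buffer="" (len 0), cursors c1@0 c2@0 c3@0 c4@0, authorship 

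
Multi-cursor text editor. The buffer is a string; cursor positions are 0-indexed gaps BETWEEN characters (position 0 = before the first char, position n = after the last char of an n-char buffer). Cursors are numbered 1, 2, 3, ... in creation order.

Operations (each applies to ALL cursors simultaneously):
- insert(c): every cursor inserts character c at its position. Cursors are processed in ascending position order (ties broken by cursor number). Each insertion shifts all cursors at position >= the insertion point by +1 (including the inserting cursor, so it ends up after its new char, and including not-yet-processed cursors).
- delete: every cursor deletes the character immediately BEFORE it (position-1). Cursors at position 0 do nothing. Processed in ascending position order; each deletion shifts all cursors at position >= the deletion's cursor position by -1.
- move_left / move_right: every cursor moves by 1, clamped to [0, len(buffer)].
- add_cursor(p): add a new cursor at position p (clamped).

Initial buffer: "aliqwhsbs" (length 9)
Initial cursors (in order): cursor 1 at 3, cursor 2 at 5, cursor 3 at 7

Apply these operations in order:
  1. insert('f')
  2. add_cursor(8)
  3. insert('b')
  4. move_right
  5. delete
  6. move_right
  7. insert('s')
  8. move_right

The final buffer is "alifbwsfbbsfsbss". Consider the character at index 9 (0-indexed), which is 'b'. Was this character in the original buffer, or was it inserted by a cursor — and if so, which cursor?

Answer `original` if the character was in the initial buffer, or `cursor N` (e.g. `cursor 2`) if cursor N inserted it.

Answer: cursor 4

Derivation:
After op 1 (insert('f')): buffer="alifqwfhsfbs" (len 12), cursors c1@4 c2@7 c3@10, authorship ...1..2..3..
After op 2 (add_cursor(8)): buffer="alifqwfhsfbs" (len 12), cursors c1@4 c2@7 c4@8 c3@10, authorship ...1..2..3..
After op 3 (insert('b')): buffer="alifbqwfbhbsfbbs" (len 16), cursors c1@5 c2@9 c4@11 c3@14, authorship ...11..22.4.33..
After op 4 (move_right): buffer="alifbqwfbhbsfbbs" (len 16), cursors c1@6 c2@10 c4@12 c3@15, authorship ...11..22.4.33..
After op 5 (delete): buffer="alifbwfbbfbs" (len 12), cursors c1@5 c2@8 c4@9 c3@11, authorship ...11.22433.
After op 6 (move_right): buffer="alifbwfbbfbs" (len 12), cursors c1@6 c2@9 c4@10 c3@12, authorship ...11.22433.
After op 7 (insert('s')): buffer="alifbwsfbbsfsbss" (len 16), cursors c1@7 c2@11 c4@13 c3@16, authorship ...11.12242343.3
After op 8 (move_right): buffer="alifbwsfbbsfsbss" (len 16), cursors c1@8 c2@12 c4@14 c3@16, authorship ...11.12242343.3
Authorship (.=original, N=cursor N): . . . 1 1 . 1 2 2 4 2 3 4 3 . 3
Index 9: author = 4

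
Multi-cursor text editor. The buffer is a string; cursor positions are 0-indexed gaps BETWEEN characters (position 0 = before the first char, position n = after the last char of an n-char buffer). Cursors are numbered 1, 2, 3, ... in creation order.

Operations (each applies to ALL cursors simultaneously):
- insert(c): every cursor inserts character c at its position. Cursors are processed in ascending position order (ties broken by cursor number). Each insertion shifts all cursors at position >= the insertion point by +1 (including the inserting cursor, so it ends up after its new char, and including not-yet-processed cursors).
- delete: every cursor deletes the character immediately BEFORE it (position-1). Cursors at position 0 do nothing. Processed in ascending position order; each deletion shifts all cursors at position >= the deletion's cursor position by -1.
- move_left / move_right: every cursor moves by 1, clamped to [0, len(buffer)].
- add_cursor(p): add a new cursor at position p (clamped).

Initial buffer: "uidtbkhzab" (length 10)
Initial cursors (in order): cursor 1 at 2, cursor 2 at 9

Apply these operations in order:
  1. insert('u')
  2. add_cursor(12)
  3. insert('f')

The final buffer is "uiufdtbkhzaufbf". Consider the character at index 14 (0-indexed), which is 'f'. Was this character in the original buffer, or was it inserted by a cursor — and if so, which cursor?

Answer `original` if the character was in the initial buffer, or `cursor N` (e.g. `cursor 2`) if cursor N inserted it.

Answer: cursor 3

Derivation:
After op 1 (insert('u')): buffer="uiudtbkhzaub" (len 12), cursors c1@3 c2@11, authorship ..1.......2.
After op 2 (add_cursor(12)): buffer="uiudtbkhzaub" (len 12), cursors c1@3 c2@11 c3@12, authorship ..1.......2.
After op 3 (insert('f')): buffer="uiufdtbkhzaufbf" (len 15), cursors c1@4 c2@13 c3@15, authorship ..11.......22.3
Authorship (.=original, N=cursor N): . . 1 1 . . . . . . . 2 2 . 3
Index 14: author = 3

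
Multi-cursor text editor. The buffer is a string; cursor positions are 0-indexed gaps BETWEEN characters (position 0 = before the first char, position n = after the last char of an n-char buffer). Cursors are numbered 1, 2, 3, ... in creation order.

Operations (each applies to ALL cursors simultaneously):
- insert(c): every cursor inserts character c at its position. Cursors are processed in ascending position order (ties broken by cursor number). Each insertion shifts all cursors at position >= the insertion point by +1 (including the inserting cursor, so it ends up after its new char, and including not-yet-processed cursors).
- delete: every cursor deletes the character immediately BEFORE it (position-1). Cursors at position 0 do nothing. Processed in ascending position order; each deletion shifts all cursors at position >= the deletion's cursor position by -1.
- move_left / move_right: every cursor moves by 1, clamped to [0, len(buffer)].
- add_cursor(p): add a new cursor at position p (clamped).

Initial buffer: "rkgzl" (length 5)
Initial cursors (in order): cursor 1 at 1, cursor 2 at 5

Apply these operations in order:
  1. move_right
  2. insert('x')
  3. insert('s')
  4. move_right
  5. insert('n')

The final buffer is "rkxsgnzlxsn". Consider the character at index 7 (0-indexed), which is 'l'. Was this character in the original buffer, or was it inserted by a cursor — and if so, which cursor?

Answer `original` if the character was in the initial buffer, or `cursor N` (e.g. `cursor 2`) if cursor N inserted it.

Answer: original

Derivation:
After op 1 (move_right): buffer="rkgzl" (len 5), cursors c1@2 c2@5, authorship .....
After op 2 (insert('x')): buffer="rkxgzlx" (len 7), cursors c1@3 c2@7, authorship ..1...2
After op 3 (insert('s')): buffer="rkxsgzlxs" (len 9), cursors c1@4 c2@9, authorship ..11...22
After op 4 (move_right): buffer="rkxsgzlxs" (len 9), cursors c1@5 c2@9, authorship ..11...22
After op 5 (insert('n')): buffer="rkxsgnzlxsn" (len 11), cursors c1@6 c2@11, authorship ..11.1..222
Authorship (.=original, N=cursor N): . . 1 1 . 1 . . 2 2 2
Index 7: author = original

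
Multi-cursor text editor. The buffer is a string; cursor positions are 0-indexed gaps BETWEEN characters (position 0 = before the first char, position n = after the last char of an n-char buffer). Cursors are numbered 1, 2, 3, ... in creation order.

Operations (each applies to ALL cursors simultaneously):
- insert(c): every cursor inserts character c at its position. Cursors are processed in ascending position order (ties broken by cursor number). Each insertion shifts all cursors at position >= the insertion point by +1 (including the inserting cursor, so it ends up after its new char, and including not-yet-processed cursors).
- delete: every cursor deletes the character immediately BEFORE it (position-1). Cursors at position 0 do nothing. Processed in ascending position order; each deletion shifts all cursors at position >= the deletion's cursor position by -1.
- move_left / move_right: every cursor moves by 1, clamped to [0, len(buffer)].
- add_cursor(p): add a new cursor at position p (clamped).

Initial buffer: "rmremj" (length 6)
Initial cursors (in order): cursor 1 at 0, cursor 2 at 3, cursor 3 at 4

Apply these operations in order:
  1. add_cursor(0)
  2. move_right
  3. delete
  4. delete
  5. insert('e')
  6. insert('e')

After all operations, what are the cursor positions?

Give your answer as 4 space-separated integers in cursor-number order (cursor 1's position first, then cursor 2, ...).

After op 1 (add_cursor(0)): buffer="rmremj" (len 6), cursors c1@0 c4@0 c2@3 c3@4, authorship ......
After op 2 (move_right): buffer="rmremj" (len 6), cursors c1@1 c4@1 c2@4 c3@5, authorship ......
After op 3 (delete): buffer="mrj" (len 3), cursors c1@0 c4@0 c2@2 c3@2, authorship ...
After op 4 (delete): buffer="j" (len 1), cursors c1@0 c2@0 c3@0 c4@0, authorship .
After op 5 (insert('e')): buffer="eeeej" (len 5), cursors c1@4 c2@4 c3@4 c4@4, authorship 1234.
After op 6 (insert('e')): buffer="eeeeeeeej" (len 9), cursors c1@8 c2@8 c3@8 c4@8, authorship 12341234.

Answer: 8 8 8 8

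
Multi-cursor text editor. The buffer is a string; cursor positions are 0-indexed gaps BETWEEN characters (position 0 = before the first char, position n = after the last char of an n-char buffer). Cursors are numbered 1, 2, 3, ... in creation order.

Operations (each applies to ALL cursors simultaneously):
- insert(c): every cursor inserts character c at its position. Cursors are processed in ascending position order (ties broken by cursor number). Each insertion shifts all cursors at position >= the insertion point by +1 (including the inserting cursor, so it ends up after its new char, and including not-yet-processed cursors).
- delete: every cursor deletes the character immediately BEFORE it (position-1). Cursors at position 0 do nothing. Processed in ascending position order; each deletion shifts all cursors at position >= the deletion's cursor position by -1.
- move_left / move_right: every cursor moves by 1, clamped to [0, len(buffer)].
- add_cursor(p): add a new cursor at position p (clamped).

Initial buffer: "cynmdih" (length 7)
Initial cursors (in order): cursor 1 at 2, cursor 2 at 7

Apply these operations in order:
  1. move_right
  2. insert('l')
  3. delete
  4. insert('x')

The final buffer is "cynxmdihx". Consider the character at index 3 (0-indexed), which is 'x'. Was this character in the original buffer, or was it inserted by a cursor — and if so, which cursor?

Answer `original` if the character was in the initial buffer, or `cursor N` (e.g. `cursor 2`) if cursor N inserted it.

Answer: cursor 1

Derivation:
After op 1 (move_right): buffer="cynmdih" (len 7), cursors c1@3 c2@7, authorship .......
After op 2 (insert('l')): buffer="cynlmdihl" (len 9), cursors c1@4 c2@9, authorship ...1....2
After op 3 (delete): buffer="cynmdih" (len 7), cursors c1@3 c2@7, authorship .......
After op 4 (insert('x')): buffer="cynxmdihx" (len 9), cursors c1@4 c2@9, authorship ...1....2
Authorship (.=original, N=cursor N): . . . 1 . . . . 2
Index 3: author = 1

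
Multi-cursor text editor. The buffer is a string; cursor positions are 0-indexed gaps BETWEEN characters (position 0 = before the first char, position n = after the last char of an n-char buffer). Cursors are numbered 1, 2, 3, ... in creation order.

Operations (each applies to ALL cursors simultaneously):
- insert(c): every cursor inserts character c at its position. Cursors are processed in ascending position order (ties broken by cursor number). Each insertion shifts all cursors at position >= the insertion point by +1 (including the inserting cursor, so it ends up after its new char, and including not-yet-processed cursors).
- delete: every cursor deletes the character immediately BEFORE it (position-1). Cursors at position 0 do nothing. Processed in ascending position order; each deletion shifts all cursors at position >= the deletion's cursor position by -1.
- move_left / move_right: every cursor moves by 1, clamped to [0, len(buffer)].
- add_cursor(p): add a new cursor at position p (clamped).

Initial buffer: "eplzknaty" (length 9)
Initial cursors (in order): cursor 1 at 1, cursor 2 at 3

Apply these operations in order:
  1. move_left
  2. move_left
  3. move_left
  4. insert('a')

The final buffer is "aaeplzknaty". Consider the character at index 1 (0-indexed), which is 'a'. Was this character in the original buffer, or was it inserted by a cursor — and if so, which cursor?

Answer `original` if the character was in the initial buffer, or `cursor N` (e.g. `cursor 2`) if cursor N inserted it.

Answer: cursor 2

Derivation:
After op 1 (move_left): buffer="eplzknaty" (len 9), cursors c1@0 c2@2, authorship .........
After op 2 (move_left): buffer="eplzknaty" (len 9), cursors c1@0 c2@1, authorship .........
After op 3 (move_left): buffer="eplzknaty" (len 9), cursors c1@0 c2@0, authorship .........
After op 4 (insert('a')): buffer="aaeplzknaty" (len 11), cursors c1@2 c2@2, authorship 12.........
Authorship (.=original, N=cursor N): 1 2 . . . . . . . . .
Index 1: author = 2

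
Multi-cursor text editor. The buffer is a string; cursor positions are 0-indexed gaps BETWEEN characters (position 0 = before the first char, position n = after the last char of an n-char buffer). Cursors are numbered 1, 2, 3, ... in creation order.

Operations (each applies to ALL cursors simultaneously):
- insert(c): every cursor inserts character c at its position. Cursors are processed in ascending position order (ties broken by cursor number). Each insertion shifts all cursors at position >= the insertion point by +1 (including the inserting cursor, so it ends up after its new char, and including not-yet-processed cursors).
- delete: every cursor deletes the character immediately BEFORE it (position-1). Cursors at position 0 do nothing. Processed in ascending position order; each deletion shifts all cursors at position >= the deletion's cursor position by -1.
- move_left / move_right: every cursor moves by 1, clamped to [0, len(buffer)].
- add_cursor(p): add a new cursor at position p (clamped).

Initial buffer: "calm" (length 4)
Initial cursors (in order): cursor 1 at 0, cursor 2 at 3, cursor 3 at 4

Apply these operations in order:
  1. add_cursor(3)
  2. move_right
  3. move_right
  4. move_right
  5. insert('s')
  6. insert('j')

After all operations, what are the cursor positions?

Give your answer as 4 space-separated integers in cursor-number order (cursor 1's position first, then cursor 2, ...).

Answer: 5 12 12 12

Derivation:
After op 1 (add_cursor(3)): buffer="calm" (len 4), cursors c1@0 c2@3 c4@3 c3@4, authorship ....
After op 2 (move_right): buffer="calm" (len 4), cursors c1@1 c2@4 c3@4 c4@4, authorship ....
After op 3 (move_right): buffer="calm" (len 4), cursors c1@2 c2@4 c3@4 c4@4, authorship ....
After op 4 (move_right): buffer="calm" (len 4), cursors c1@3 c2@4 c3@4 c4@4, authorship ....
After op 5 (insert('s')): buffer="calsmsss" (len 8), cursors c1@4 c2@8 c3@8 c4@8, authorship ...1.234
After op 6 (insert('j')): buffer="calsjmsssjjj" (len 12), cursors c1@5 c2@12 c3@12 c4@12, authorship ...11.234234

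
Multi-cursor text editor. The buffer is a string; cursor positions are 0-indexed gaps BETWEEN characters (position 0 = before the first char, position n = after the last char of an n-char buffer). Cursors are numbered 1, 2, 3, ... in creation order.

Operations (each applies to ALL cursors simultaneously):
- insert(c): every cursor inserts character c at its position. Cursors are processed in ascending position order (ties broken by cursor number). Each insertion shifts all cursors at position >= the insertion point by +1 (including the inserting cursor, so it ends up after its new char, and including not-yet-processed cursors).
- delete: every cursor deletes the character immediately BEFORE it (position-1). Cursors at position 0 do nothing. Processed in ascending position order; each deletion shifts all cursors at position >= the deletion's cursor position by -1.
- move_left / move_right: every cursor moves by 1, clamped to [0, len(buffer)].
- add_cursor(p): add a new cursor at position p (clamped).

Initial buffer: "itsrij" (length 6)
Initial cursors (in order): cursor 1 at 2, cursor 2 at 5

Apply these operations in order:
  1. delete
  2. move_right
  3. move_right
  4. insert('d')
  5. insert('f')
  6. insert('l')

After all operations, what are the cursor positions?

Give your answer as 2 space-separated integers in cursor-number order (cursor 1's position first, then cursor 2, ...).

Answer: 6 10

Derivation:
After op 1 (delete): buffer="isrj" (len 4), cursors c1@1 c2@3, authorship ....
After op 2 (move_right): buffer="isrj" (len 4), cursors c1@2 c2@4, authorship ....
After op 3 (move_right): buffer="isrj" (len 4), cursors c1@3 c2@4, authorship ....
After op 4 (insert('d')): buffer="isrdjd" (len 6), cursors c1@4 c2@6, authorship ...1.2
After op 5 (insert('f')): buffer="isrdfjdf" (len 8), cursors c1@5 c2@8, authorship ...11.22
After op 6 (insert('l')): buffer="isrdfljdfl" (len 10), cursors c1@6 c2@10, authorship ...111.222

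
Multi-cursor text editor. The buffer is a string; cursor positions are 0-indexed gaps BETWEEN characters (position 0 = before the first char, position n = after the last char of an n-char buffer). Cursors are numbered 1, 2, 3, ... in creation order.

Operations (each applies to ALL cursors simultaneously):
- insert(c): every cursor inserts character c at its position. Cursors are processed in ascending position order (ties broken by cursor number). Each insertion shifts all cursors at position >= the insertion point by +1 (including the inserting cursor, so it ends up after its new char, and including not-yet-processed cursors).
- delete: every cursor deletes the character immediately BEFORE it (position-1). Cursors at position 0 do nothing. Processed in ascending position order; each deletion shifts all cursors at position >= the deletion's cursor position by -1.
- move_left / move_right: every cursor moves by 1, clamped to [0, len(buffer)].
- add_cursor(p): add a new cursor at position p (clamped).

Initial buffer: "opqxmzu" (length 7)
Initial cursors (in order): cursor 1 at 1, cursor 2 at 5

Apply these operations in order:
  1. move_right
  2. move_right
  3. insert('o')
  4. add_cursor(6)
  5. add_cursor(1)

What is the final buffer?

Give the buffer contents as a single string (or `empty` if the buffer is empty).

After op 1 (move_right): buffer="opqxmzu" (len 7), cursors c1@2 c2@6, authorship .......
After op 2 (move_right): buffer="opqxmzu" (len 7), cursors c1@3 c2@7, authorship .......
After op 3 (insert('o')): buffer="opqoxmzuo" (len 9), cursors c1@4 c2@9, authorship ...1....2
After op 4 (add_cursor(6)): buffer="opqoxmzuo" (len 9), cursors c1@4 c3@6 c2@9, authorship ...1....2
After op 5 (add_cursor(1)): buffer="opqoxmzuo" (len 9), cursors c4@1 c1@4 c3@6 c2@9, authorship ...1....2

Answer: opqoxmzuo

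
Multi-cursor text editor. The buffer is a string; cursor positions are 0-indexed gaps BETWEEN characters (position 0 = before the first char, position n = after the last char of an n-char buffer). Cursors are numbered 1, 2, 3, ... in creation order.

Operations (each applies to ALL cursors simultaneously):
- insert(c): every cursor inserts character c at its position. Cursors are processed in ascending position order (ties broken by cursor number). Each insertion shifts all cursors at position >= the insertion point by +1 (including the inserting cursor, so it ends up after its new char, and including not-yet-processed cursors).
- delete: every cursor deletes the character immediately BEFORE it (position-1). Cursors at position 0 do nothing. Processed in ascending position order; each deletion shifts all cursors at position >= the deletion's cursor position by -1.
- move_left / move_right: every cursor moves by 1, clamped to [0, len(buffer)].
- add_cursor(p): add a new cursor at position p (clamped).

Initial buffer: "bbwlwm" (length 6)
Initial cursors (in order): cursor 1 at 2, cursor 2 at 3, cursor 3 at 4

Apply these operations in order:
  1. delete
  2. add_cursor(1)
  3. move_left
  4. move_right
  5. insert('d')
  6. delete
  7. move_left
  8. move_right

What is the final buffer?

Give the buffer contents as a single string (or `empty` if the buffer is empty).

After op 1 (delete): buffer="bwm" (len 3), cursors c1@1 c2@1 c3@1, authorship ...
After op 2 (add_cursor(1)): buffer="bwm" (len 3), cursors c1@1 c2@1 c3@1 c4@1, authorship ...
After op 3 (move_left): buffer="bwm" (len 3), cursors c1@0 c2@0 c3@0 c4@0, authorship ...
After op 4 (move_right): buffer="bwm" (len 3), cursors c1@1 c2@1 c3@1 c4@1, authorship ...
After op 5 (insert('d')): buffer="bddddwm" (len 7), cursors c1@5 c2@5 c3@5 c4@5, authorship .1234..
After op 6 (delete): buffer="bwm" (len 3), cursors c1@1 c2@1 c3@1 c4@1, authorship ...
After op 7 (move_left): buffer="bwm" (len 3), cursors c1@0 c2@0 c3@0 c4@0, authorship ...
After op 8 (move_right): buffer="bwm" (len 3), cursors c1@1 c2@1 c3@1 c4@1, authorship ...

Answer: bwm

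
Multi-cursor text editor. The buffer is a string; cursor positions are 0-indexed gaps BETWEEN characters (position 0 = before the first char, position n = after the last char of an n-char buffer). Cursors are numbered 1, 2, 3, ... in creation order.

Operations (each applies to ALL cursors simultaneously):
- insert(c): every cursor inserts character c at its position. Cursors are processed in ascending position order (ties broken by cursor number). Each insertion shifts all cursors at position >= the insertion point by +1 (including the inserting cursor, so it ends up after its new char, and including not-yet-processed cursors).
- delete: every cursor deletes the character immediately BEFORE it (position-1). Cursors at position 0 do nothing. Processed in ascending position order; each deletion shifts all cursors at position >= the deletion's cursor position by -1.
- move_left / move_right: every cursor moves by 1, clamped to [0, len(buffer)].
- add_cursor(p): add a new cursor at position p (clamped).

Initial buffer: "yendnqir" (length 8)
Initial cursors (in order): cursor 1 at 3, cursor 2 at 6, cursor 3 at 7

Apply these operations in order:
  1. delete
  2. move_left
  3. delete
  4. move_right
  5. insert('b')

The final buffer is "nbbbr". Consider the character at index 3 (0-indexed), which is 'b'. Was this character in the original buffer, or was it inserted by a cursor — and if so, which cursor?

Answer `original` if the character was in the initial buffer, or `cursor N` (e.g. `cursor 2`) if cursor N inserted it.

Answer: cursor 3

Derivation:
After op 1 (delete): buffer="yednr" (len 5), cursors c1@2 c2@4 c3@4, authorship .....
After op 2 (move_left): buffer="yednr" (len 5), cursors c1@1 c2@3 c3@3, authorship .....
After op 3 (delete): buffer="nr" (len 2), cursors c1@0 c2@0 c3@0, authorship ..
After op 4 (move_right): buffer="nr" (len 2), cursors c1@1 c2@1 c3@1, authorship ..
After op 5 (insert('b')): buffer="nbbbr" (len 5), cursors c1@4 c2@4 c3@4, authorship .123.
Authorship (.=original, N=cursor N): . 1 2 3 .
Index 3: author = 3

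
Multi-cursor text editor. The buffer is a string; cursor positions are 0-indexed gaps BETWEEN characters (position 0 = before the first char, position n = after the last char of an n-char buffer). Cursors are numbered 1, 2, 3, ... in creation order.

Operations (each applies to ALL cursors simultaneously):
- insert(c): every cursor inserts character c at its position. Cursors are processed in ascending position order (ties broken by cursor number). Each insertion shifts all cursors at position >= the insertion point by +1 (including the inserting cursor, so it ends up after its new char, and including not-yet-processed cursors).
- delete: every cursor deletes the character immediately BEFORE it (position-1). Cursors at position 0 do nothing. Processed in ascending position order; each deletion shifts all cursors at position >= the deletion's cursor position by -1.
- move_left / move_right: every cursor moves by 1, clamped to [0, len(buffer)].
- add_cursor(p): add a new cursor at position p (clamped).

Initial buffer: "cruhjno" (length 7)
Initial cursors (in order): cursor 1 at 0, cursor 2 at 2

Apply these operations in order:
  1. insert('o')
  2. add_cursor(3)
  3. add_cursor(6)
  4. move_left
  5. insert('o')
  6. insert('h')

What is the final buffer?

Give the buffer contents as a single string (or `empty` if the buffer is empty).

After op 1 (insert('o')): buffer="ocrouhjno" (len 9), cursors c1@1 c2@4, authorship 1..2.....
After op 2 (add_cursor(3)): buffer="ocrouhjno" (len 9), cursors c1@1 c3@3 c2@4, authorship 1..2.....
After op 3 (add_cursor(6)): buffer="ocrouhjno" (len 9), cursors c1@1 c3@3 c2@4 c4@6, authorship 1..2.....
After op 4 (move_left): buffer="ocrouhjno" (len 9), cursors c1@0 c3@2 c2@3 c4@5, authorship 1..2.....
After op 5 (insert('o')): buffer="oocoroouohjno" (len 13), cursors c1@1 c3@4 c2@6 c4@9, authorship 11.3.22.4....
After op 6 (insert('h')): buffer="ohocohrohouohhjno" (len 17), cursors c1@2 c3@6 c2@9 c4@13, authorship 111.33.222.44....

Answer: ohocohrohouohhjno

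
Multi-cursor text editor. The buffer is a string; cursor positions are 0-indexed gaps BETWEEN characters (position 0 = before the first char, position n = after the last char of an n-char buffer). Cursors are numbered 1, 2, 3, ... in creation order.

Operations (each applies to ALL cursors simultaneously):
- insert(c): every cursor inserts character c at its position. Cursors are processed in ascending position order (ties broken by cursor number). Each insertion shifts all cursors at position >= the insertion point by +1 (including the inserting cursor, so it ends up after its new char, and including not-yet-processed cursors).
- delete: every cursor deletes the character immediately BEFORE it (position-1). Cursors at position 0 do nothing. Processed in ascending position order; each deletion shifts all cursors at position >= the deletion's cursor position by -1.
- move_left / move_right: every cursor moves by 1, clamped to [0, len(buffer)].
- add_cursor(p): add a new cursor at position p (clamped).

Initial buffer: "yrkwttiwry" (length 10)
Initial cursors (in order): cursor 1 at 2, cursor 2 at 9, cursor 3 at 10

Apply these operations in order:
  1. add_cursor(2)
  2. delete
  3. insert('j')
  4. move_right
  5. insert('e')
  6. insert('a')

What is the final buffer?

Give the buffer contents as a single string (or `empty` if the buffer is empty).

After op 1 (add_cursor(2)): buffer="yrkwttiwry" (len 10), cursors c1@2 c4@2 c2@9 c3@10, authorship ..........
After op 2 (delete): buffer="kwttiw" (len 6), cursors c1@0 c4@0 c2@6 c3@6, authorship ......
After op 3 (insert('j')): buffer="jjkwttiwjj" (len 10), cursors c1@2 c4@2 c2@10 c3@10, authorship 14......23
After op 4 (move_right): buffer="jjkwttiwjj" (len 10), cursors c1@3 c4@3 c2@10 c3@10, authorship 14......23
After op 5 (insert('e')): buffer="jjkeewttiwjjee" (len 14), cursors c1@5 c4@5 c2@14 c3@14, authorship 14.14.....2323
After op 6 (insert('a')): buffer="jjkeeaawttiwjjeeaa" (len 18), cursors c1@7 c4@7 c2@18 c3@18, authorship 14.1414.....232323

Answer: jjkeeaawttiwjjeeaa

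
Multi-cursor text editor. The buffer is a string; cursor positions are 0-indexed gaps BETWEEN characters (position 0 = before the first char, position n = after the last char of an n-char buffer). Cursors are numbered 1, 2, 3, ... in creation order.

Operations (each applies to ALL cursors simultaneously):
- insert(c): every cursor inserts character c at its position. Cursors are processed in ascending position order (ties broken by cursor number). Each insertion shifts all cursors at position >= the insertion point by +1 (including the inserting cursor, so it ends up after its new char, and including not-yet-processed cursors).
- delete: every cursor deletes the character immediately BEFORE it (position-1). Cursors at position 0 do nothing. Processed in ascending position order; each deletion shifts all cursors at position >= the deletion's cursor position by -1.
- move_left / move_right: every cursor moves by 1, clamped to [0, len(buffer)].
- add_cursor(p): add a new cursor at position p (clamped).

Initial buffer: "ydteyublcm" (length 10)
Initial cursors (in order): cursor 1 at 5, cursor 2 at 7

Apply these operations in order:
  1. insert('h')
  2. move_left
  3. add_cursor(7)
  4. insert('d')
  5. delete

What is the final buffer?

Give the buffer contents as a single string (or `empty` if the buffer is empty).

Answer: ydteyhubhlcm

Derivation:
After op 1 (insert('h')): buffer="ydteyhubhlcm" (len 12), cursors c1@6 c2@9, authorship .....1..2...
After op 2 (move_left): buffer="ydteyhubhlcm" (len 12), cursors c1@5 c2@8, authorship .....1..2...
After op 3 (add_cursor(7)): buffer="ydteyhubhlcm" (len 12), cursors c1@5 c3@7 c2@8, authorship .....1..2...
After op 4 (insert('d')): buffer="ydteydhudbdhlcm" (len 15), cursors c1@6 c3@9 c2@11, authorship .....11.3.22...
After op 5 (delete): buffer="ydteyhubhlcm" (len 12), cursors c1@5 c3@7 c2@8, authorship .....1..2...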